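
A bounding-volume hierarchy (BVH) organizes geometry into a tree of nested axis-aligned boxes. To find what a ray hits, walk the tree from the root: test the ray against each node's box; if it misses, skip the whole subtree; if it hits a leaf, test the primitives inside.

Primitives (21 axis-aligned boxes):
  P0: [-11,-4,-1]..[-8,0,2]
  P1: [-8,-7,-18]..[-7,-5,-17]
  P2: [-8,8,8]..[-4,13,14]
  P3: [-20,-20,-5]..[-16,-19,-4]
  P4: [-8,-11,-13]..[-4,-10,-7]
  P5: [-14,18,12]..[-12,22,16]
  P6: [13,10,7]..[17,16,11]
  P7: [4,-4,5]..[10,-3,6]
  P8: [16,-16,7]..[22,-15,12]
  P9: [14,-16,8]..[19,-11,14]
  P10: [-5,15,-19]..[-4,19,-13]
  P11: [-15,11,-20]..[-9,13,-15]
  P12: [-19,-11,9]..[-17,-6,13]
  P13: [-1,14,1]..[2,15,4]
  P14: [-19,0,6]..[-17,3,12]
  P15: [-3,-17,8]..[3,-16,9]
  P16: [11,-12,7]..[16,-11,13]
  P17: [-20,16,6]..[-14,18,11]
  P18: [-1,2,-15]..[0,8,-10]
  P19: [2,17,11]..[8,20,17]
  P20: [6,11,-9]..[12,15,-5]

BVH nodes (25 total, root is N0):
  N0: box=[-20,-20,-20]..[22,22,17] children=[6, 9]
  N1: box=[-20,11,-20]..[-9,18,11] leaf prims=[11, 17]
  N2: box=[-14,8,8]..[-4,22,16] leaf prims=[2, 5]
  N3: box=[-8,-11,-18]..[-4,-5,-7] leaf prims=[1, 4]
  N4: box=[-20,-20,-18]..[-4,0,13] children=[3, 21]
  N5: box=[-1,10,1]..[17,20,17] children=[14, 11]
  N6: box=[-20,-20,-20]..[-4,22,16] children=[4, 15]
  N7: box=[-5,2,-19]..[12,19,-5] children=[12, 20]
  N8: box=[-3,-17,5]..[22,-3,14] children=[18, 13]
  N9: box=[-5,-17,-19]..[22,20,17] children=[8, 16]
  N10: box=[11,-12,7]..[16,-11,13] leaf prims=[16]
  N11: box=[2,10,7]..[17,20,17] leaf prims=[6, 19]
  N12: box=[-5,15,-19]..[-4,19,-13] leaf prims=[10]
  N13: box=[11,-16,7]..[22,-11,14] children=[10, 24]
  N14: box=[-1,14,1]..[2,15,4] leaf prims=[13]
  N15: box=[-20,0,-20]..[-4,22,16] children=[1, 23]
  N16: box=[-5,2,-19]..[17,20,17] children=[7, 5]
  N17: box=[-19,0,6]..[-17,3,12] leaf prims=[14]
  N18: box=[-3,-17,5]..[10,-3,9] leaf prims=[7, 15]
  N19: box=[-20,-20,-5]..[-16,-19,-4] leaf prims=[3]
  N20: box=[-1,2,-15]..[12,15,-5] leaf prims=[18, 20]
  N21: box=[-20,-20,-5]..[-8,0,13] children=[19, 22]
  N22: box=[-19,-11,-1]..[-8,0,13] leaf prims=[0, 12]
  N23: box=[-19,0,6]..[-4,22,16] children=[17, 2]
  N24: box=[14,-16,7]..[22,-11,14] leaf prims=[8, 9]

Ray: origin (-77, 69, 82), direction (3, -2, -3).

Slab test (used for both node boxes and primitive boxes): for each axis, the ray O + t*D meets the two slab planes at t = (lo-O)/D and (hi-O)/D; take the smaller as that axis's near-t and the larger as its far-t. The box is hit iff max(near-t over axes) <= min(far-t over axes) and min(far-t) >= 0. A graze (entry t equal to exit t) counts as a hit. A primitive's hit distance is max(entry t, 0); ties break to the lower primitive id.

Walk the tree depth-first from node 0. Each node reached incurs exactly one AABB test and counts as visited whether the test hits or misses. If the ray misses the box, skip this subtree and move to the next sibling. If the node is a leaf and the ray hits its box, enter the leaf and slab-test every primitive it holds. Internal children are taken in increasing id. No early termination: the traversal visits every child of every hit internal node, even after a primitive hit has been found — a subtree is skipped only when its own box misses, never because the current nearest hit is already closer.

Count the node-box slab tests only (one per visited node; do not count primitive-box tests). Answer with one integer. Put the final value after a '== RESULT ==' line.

Walk:
N0 x:[19,33] y:[47/2,89/2] z:[65/3,34] -> hit [47/2,33], descend [6, 9]
  N6 x:[19,73/3] y:[47/2,89/2] z:[22,34] -> hit [47/2,73/3], descend [4, 15]
    N4 x:[19,73/3] y:[69/2,89/2] z:[23,100/3] -> miss, prune
    N15 x:[19,73/3] y:[47/2,69/2] z:[22,34] -> hit [47/2,73/3], descend [1, 23]
      N1 x:[19,68/3] y:[51/2,29] z:[71/3,34] -> miss, prune
      N23 x:[58/3,73/3] y:[47/2,69/2] z:[22,76/3] -> hit [47/2,73/3], descend [2, 17]
        N2 x:[21,73/3] y:[47/2,61/2] z:[22,74/3] -> hit [47/2,73/3] leaf, test {P2(miss), P5(miss)}
        N17 x:[58/3,20] y:[33,69/2] z:[70/3,76/3] -> miss, prune
  N9 x:[24,33] y:[49/2,43] z:[65/3,101/3] -> hit [49/2,33], descend [8, 16]
    N8 x:[74/3,33] y:[36,43] z:[68/3,77/3] -> miss, prune
    N16 x:[24,94/3] y:[49/2,67/2] z:[65/3,101/3] -> hit [49/2,94/3], descend [5, 7]
      N5 x:[76/3,94/3] y:[49/2,59/2] z:[65/3,27] -> hit [76/3,27], descend [11, 14]
        N11 x:[79/3,94/3] y:[49/2,59/2] z:[65/3,25] -> miss, prune
        N14 x:[76/3,79/3] y:[27,55/2] z:[26,27] -> miss, prune
      N7 x:[24,89/3] y:[25,67/2] z:[29,101/3] -> hit [29,89/3], descend [12, 20]
        N12 x:[24,73/3] y:[25,27] z:[95/3,101/3] -> miss, prune
        N20 x:[76/3,89/3] y:[27,67/2] z:[29,97/3] -> hit [29,89/3] leaf, test {P18(miss), P20@t=29}

Summary -> nodes [0, 6, 4, 15, 1, 23, 2, 17, 9, 8, 16, 5, 11, 14, 7, 12, 20]; box-tests=17; leaf-entries=2; first=P20

== RESULT ==
17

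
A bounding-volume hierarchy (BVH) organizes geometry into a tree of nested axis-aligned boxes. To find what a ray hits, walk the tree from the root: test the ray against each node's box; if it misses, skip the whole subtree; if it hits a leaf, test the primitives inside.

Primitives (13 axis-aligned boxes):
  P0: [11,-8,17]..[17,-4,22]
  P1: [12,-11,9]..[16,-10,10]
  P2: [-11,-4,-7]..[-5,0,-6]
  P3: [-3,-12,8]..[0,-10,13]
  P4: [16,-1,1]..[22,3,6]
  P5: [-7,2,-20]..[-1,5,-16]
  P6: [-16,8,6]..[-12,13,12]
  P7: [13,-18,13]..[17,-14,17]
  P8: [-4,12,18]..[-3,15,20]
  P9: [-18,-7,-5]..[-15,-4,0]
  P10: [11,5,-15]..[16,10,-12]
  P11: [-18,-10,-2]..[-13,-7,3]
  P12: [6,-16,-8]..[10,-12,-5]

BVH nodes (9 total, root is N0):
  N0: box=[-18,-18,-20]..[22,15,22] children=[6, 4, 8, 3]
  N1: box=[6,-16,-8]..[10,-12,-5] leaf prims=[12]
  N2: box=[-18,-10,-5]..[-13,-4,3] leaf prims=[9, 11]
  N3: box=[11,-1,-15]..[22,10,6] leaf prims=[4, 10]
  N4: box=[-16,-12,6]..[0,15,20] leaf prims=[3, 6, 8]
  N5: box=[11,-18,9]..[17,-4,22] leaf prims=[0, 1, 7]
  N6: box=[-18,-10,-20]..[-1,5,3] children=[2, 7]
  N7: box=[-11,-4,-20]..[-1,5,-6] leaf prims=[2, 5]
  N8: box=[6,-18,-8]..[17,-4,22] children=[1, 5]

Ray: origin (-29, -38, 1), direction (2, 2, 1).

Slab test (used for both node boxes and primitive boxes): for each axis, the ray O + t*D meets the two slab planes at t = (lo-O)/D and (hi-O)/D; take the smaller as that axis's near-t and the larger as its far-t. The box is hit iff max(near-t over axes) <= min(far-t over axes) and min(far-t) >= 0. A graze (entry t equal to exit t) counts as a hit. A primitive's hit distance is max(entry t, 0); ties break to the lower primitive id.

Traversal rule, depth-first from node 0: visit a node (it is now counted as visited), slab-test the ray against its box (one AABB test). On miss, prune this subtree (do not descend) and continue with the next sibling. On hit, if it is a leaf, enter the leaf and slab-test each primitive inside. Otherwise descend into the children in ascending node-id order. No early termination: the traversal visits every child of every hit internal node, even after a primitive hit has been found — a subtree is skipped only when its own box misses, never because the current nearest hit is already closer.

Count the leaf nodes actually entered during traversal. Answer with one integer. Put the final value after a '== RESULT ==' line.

Trace the traversal:
N0 x:[11/2,51/2] y:[10,53/2] z:[-21,21] -> hit [10,21], descend [3, 4, 6, 8]
  N3 x:[20,51/2] y:[37/2,24] z:[-16,5] -> miss, prune
  N4 x:[13/2,29/2] y:[13,53/2] z:[5,19] -> hit [13,29/2] leaf, test {P3(miss), P6(miss), P8(miss)}
  N6 x:[11/2,14] y:[14,43/2] z:[-21,2] -> miss, prune
  N8 x:[35/2,23] y:[10,17] z:[-9,21] -> miss, prune

5 AABB tests over nodes [0, 3, 4, 6, 8]; 1 leaf entered; closest miss.

== RESULT ==
1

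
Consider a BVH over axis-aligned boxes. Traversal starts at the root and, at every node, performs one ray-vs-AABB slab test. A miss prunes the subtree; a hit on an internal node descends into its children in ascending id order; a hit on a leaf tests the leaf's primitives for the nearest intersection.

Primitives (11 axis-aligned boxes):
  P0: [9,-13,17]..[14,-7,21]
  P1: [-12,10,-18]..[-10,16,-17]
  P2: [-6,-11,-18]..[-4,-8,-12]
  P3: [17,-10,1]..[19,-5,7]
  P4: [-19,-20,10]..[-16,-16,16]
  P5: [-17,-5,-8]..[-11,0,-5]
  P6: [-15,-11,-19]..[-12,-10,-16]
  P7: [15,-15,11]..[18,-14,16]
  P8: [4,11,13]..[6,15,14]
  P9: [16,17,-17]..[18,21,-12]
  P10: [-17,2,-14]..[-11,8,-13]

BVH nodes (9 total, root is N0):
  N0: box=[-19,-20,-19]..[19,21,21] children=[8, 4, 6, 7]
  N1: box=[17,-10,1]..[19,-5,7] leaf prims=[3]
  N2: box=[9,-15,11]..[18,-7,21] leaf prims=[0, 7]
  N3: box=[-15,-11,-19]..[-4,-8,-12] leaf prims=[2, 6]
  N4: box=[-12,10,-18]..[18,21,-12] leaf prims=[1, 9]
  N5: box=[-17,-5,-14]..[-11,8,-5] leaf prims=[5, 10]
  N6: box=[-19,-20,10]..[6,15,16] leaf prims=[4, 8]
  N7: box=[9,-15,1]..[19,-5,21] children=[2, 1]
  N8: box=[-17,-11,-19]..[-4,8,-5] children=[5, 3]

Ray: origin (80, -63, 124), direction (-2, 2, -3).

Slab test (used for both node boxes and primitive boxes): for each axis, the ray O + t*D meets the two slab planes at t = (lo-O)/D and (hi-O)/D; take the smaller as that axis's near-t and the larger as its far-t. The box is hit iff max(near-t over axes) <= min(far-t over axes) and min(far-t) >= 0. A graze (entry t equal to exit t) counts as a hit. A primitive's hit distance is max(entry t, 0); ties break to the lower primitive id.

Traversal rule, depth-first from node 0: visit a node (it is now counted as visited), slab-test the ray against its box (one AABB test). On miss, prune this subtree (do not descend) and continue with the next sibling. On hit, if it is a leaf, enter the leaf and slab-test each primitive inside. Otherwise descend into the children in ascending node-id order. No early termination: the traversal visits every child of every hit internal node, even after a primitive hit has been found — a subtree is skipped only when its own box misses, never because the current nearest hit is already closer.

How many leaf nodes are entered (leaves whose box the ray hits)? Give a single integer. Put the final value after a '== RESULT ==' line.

Traverse from the root:
N0 x:[61/2,99/2] y:[43/2,42] z:[103/3,143/3] -> hit [103/3,42], descend [4, 6, 7, 8]
  N4 x:[31,46] y:[73/2,42] z:[136/3,142/3] -> miss, prune
  N6 x:[37,99/2] y:[43/2,39] z:[36,38] -> hit [37,38] leaf, test {P4(miss), P8@t=37}
  N7 x:[61/2,71/2] y:[24,29] z:[103/3,41] -> miss, prune
  N8 x:[42,97/2] y:[26,71/2] z:[43,143/3] -> miss, prune

5 AABB tests over nodes [0, 4, 6, 7, 8]; 1 leaf entered; closest P8.

== RESULT ==
1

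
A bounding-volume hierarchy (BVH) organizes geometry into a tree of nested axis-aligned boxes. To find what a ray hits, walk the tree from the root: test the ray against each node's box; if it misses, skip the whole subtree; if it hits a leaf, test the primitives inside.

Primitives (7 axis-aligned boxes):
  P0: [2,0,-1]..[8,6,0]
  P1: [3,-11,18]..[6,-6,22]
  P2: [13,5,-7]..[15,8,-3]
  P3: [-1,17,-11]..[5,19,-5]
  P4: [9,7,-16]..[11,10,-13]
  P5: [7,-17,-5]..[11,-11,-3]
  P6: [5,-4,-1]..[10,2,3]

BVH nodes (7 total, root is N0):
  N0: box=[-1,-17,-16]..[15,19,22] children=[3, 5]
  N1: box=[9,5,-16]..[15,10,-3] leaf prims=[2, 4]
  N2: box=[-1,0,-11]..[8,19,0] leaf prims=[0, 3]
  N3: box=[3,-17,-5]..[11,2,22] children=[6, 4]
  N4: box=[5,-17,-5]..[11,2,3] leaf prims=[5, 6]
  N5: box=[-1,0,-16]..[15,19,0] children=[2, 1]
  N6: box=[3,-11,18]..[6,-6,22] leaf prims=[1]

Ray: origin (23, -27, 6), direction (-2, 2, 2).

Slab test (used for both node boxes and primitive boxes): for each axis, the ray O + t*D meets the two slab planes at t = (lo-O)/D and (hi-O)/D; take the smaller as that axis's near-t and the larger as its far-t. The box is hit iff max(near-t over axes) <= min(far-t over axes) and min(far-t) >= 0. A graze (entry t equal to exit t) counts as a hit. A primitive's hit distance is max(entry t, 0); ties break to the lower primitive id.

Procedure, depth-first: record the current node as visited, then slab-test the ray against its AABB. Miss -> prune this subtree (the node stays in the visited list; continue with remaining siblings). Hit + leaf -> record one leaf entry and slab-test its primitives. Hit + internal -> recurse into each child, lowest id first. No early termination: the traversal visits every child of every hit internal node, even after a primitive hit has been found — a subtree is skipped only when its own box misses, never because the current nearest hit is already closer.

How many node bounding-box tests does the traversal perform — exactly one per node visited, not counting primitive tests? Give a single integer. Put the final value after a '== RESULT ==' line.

Walk:
N0 x:[4,12] y:[5,23] z:[-11,8] -> hit [5,8], descend [3, 5]
  N3 x:[6,10] y:[5,29/2] z:[-11/2,8] -> hit [6,8], descend [4, 6]
    N4 x:[6,9] y:[5,29/2] z:[-11/2,-3/2] -> miss, prune
    N6 x:[17/2,10] y:[8,21/2] z:[6,8] -> miss, prune
  N5 x:[4,12] y:[27/2,23] z:[-11,-3] -> miss, prune

Visited [0, 3, 4, 6, 5]. Tests: 5 box, 0 leaf. Nearest: miss.

== RESULT ==
5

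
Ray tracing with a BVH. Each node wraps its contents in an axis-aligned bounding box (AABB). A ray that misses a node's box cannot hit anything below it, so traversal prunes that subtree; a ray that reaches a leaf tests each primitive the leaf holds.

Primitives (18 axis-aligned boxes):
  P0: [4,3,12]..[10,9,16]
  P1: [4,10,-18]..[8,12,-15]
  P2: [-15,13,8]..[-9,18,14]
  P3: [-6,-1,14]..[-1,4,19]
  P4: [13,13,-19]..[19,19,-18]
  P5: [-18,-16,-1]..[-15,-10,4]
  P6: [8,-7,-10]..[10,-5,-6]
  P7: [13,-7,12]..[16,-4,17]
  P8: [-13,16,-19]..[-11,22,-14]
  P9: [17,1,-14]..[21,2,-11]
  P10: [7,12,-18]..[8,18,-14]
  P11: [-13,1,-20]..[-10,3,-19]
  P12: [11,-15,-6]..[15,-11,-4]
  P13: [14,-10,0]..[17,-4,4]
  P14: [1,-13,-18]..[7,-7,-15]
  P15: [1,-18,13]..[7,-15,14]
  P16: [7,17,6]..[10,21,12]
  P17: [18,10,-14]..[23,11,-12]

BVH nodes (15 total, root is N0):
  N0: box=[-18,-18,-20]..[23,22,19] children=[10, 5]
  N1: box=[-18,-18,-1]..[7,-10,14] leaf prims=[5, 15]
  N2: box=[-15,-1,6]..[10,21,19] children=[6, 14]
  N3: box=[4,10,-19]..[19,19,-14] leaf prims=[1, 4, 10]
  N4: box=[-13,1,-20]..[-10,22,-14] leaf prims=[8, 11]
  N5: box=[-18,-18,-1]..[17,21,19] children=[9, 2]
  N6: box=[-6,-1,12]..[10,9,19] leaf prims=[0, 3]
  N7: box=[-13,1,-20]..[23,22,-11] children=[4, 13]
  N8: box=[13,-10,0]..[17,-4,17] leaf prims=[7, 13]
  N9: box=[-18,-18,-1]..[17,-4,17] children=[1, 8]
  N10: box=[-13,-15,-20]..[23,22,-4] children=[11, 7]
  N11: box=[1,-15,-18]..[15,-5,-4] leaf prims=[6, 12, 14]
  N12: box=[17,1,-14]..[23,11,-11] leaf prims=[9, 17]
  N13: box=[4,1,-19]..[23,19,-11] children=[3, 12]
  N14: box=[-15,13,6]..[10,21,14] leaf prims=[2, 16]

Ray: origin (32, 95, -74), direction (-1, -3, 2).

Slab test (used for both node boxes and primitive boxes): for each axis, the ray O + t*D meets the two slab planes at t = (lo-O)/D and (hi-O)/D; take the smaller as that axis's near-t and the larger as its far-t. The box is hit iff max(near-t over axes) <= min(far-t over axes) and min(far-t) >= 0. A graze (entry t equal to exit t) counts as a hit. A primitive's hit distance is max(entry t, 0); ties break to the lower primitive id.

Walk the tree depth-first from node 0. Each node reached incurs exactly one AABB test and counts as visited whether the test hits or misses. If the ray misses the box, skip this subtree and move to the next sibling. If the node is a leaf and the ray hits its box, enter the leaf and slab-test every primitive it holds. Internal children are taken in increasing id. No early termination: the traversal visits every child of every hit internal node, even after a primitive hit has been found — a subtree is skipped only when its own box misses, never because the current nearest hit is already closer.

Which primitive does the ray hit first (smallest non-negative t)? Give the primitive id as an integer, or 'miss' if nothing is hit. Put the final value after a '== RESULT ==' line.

Traverse from the root:
N0 x:[9,50] y:[73/3,113/3] z:[27,93/2] -> hit [27,113/3], descend [5, 10]
  N5 x:[15,50] y:[74/3,113/3] z:[73/2,93/2] -> hit [73/2,113/3], descend [2, 9]
    N2 x:[22,47] y:[74/3,32] z:[40,93/2] -> miss, prune
    N9 x:[15,50] y:[33,113/3] z:[73/2,91/2] -> hit [73/2,113/3], descend [1, 8]
      N1 x:[25,50] y:[35,113/3] z:[73/2,44] -> hit [73/2,113/3] leaf, test {P5(miss), P15(miss)}
      N8 x:[15,19] y:[33,35] z:[37,91/2] -> miss, prune
  N10 x:[9,45] y:[73/3,110/3] z:[27,35] -> hit [27,35], descend [7, 11]
    N7 x:[9,45] y:[73/3,94/3] z:[27,63/2] -> hit [27,94/3], descend [4, 13]
      N4 x:[42,45] y:[73/3,94/3] z:[27,30] -> miss, prune
      N13 x:[9,28] y:[76/3,94/3] z:[55/2,63/2] -> hit [55/2,28], descend [3, 12]
        N3 x:[13,28] y:[76/3,85/3] z:[55/2,30] -> hit [55/2,28] leaf, test {P1@t=28, P4(miss), P10(miss)}
        N12 x:[9,15] y:[28,94/3] z:[30,63/2] -> miss, prune
    N11 x:[17,31] y:[100/3,110/3] z:[28,35] -> miss, prune

Summary -> nodes [0, 5, 2, 9, 1, 8, 10, 7, 4, 13, 3, 12, 11]; box-tests=13; leaf-entries=2; first=P1

== RESULT ==
1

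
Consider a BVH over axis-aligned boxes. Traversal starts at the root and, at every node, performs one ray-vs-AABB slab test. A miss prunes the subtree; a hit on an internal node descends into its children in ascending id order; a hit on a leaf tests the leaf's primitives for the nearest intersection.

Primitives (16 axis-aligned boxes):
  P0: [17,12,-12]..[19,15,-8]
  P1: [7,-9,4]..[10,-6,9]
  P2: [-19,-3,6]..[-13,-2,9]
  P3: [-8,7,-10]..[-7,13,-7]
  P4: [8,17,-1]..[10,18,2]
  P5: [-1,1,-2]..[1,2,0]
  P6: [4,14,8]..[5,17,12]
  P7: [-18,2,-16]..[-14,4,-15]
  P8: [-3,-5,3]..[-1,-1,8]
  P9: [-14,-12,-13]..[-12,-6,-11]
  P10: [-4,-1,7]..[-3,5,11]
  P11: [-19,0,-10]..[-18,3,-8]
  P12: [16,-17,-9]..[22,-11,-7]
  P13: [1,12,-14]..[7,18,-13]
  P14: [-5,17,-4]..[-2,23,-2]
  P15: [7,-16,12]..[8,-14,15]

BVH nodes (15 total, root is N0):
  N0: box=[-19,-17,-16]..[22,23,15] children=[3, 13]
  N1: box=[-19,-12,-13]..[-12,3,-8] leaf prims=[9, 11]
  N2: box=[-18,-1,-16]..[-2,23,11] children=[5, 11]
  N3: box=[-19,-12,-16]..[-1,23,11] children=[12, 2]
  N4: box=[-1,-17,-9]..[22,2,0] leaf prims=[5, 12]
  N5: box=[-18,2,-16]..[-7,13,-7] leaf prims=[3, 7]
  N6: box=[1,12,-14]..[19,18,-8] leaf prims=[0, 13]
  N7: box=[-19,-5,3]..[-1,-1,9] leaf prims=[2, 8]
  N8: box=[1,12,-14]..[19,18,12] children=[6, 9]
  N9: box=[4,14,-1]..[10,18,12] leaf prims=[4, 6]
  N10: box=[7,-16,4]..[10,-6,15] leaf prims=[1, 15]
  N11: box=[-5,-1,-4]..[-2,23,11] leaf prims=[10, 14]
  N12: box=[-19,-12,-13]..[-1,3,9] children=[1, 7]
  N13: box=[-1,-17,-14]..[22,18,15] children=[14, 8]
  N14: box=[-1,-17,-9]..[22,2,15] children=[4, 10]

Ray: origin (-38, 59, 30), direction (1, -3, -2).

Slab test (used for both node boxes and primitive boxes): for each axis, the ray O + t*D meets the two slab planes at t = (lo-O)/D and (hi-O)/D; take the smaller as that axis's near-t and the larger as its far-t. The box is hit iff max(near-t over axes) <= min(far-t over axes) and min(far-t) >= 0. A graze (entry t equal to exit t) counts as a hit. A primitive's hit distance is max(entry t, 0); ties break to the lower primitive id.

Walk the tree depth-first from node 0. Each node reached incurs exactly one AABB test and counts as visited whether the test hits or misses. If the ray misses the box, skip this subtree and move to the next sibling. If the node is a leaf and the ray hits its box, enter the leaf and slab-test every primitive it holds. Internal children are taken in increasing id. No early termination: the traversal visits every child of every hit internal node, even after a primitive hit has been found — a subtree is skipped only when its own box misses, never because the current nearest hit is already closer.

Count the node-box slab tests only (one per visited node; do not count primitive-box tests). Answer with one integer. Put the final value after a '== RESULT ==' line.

Walk:
N0 x:[19,60] y:[12,76/3] z:[15/2,23] -> hit [19,23], descend [3, 13]
  N3 x:[19,37] y:[12,71/3] z:[19/2,23] -> hit [19,23], descend [2, 12]
    N2 x:[20,36] y:[12,20] z:[19/2,23] -> hit [20,20], descend [5, 11]
      N5 x:[20,31] y:[46/3,19] z:[37/2,23] -> miss, prune
      N11 x:[33,36] y:[12,20] z:[19/2,17] -> miss, prune
    N12 x:[19,37] y:[56/3,71/3] z:[21/2,43/2] -> hit [19,43/2], descend [1, 7]
      N1 x:[19,26] y:[56/3,71/3] z:[19,43/2] -> hit [19,43/2] leaf, test {P9(miss), P11@t=19}
      N7 x:[19,37] y:[20,64/3] z:[21/2,27/2] -> miss, prune
  N13 x:[37,60] y:[41/3,76/3] z:[15/2,22] -> miss, prune

Visited [0, 3, 2, 5, 11, 12, 1, 7, 13]. Tests: 9 box, 1 leaf. Nearest: P11.

== RESULT ==
9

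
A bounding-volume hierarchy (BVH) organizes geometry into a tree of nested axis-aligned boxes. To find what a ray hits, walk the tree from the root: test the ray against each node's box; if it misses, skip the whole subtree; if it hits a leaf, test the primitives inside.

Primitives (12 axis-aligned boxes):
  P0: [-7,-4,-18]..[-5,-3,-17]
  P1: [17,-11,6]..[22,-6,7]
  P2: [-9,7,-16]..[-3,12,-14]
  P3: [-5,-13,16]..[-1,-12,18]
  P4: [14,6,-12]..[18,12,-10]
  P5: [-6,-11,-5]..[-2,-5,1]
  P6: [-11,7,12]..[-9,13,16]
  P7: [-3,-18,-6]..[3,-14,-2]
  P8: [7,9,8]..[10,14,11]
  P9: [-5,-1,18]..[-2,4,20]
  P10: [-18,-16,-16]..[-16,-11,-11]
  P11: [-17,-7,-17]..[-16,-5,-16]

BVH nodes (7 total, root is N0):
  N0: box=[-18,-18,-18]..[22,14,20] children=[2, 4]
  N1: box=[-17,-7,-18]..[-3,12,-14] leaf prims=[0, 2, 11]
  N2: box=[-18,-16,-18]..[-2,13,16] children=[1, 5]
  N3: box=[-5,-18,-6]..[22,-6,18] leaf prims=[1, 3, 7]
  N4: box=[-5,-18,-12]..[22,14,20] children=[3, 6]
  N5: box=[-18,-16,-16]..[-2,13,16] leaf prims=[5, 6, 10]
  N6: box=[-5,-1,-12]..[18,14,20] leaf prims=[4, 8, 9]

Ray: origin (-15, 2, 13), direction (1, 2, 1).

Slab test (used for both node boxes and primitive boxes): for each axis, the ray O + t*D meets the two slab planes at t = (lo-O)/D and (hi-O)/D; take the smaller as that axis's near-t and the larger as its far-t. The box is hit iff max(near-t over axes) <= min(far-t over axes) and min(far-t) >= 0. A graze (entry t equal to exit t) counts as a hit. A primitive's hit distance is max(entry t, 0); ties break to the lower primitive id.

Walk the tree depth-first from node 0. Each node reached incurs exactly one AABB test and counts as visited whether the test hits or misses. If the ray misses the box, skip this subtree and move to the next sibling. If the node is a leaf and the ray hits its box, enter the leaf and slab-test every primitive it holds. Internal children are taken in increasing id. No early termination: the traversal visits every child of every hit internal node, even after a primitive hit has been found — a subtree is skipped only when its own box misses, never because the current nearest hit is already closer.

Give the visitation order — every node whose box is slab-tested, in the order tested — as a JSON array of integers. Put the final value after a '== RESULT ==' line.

Walk:
N0 x:[-3,37] y:[-10,6] z:[-31,7] -> hit [-3,6], descend [2, 4]
  N2 x:[-3,13] y:[-9,11/2] z:[-31,3] -> hit [-3,3], descend [1, 5]
    N1 x:[-2,12] y:[-9/2,5] z:[-31,-27] -> miss, prune
    N5 x:[-3,13] y:[-9,11/2] z:[-29,3] -> hit [-3,3] leaf, test {P5(miss), P6(miss), P10(miss)}
  N4 x:[10,37] y:[-10,6] z:[-25,7] -> miss, prune

order=[0, 2, 1, 5, 4]  |boxes|=5  |leaves|=1  hit=miss

== RESULT ==
[0, 2, 1, 5, 4]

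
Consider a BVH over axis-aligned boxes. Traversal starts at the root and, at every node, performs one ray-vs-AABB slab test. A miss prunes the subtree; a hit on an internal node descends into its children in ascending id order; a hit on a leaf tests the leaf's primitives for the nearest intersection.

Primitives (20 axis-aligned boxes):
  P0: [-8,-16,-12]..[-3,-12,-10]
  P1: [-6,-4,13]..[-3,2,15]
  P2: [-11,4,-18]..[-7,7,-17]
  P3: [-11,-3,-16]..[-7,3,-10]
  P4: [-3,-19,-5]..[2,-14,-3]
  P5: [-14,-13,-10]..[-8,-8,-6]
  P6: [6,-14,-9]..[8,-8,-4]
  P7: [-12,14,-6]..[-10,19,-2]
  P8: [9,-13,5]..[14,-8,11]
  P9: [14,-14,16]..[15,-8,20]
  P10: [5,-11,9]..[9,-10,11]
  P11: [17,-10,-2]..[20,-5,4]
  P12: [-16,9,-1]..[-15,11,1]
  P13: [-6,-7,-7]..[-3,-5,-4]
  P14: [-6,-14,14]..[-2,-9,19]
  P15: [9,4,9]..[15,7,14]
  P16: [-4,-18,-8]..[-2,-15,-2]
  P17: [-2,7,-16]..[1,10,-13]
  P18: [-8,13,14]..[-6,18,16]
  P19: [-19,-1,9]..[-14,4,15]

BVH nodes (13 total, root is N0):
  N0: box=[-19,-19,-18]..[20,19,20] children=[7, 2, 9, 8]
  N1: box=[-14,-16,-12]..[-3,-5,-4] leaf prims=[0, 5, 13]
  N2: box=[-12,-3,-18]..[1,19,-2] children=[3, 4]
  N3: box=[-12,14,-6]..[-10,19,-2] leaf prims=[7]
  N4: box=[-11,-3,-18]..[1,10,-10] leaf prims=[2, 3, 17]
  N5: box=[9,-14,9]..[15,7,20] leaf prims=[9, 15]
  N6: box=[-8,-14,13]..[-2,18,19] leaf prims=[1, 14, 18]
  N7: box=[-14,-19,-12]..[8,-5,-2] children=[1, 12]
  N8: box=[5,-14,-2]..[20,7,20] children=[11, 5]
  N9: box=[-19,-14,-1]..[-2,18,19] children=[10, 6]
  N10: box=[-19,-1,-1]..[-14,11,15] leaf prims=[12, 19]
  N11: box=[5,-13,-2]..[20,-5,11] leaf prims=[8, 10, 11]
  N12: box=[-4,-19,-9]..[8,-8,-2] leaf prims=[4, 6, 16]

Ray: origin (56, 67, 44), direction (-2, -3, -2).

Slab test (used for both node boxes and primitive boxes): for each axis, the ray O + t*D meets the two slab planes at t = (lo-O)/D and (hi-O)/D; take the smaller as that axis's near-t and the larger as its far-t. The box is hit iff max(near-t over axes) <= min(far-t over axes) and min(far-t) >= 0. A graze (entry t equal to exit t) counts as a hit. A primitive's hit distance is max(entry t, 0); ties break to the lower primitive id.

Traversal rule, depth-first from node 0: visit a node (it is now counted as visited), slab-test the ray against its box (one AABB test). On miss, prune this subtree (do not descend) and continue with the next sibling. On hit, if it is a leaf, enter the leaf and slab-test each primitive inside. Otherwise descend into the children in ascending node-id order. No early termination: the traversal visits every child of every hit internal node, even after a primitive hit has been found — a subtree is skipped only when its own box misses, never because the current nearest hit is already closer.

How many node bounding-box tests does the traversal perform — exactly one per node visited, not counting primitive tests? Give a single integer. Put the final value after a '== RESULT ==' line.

Walk:
N0 x:[18,75/2] y:[16,86/3] z:[12,31] -> hit [18,86/3], descend [2, 7, 8, 9]
  N2 x:[55/2,34] y:[16,70/3] z:[23,31] -> miss, prune
  N7 x:[24,35] y:[24,86/3] z:[23,28] -> hit [24,28], descend [1, 12]
    N1 x:[59/2,35] y:[24,83/3] z:[24,28] -> miss, prune
    N12 x:[24,30] y:[25,86/3] z:[23,53/2] -> hit [25,53/2] leaf, test {P4(miss), P6@t=25, P16(miss)}
  N8 x:[18,51/2] y:[20,27] z:[12,23] -> hit [20,23], descend [5, 11]
    N5 x:[41/2,47/2] y:[20,27] z:[12,35/2] -> miss, prune
    N11 x:[18,51/2] y:[24,80/3] z:[33/2,23] -> miss, prune
  N9 x:[29,75/2] y:[49/3,27] z:[25/2,45/2] -> miss, prune

Summary -> nodes [0, 2, 7, 1, 12, 8, 5, 11, 9]; box-tests=9; leaf-entries=1; first=P6

== RESULT ==
9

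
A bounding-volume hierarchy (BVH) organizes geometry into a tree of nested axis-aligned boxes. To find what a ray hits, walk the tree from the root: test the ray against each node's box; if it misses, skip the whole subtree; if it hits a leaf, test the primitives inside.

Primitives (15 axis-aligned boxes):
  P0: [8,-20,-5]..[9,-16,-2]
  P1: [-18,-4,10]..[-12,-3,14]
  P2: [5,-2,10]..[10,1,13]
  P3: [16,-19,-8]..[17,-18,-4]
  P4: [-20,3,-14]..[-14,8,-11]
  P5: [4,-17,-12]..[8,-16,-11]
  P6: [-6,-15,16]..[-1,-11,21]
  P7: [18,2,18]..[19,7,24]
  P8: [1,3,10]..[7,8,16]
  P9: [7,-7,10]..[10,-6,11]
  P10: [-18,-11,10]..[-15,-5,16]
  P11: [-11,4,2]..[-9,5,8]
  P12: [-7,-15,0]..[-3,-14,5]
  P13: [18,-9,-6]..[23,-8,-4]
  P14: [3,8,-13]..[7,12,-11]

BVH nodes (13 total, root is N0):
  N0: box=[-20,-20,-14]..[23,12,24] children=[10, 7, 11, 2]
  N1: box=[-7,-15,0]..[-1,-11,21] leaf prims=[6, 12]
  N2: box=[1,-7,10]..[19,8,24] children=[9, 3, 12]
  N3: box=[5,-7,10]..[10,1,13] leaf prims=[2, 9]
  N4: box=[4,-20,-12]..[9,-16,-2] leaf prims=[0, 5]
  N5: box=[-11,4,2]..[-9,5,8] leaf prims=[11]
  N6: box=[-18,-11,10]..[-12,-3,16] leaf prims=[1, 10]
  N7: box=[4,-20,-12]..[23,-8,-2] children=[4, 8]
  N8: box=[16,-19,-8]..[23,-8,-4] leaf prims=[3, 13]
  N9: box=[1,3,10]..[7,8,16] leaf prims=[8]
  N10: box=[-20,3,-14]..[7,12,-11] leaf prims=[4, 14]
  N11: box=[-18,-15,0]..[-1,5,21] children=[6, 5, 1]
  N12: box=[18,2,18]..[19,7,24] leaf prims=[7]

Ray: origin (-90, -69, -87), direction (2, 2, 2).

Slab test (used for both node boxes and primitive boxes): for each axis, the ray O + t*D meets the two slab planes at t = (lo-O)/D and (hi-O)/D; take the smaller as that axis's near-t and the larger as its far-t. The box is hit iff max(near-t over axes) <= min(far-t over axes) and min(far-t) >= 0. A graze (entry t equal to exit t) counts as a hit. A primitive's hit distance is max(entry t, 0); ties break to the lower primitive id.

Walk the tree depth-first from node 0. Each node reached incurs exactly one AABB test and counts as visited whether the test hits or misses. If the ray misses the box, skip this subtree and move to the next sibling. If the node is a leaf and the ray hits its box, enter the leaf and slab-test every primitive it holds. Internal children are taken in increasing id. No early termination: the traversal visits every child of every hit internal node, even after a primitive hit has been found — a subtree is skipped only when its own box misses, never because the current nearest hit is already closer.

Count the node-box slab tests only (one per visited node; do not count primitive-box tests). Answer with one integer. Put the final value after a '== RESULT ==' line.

Walk:
N0 x:[35,113/2] y:[49/2,81/2] z:[73/2,111/2] -> hit [73/2,81/2], descend [2, 7, 10, 11]
  N2 x:[91/2,109/2] y:[31,77/2] z:[97/2,111/2] -> miss, prune
  N7 x:[47,113/2] y:[49/2,61/2] z:[75/2,85/2] -> miss, prune
  N10 x:[35,97/2] y:[36,81/2] z:[73/2,38] -> hit [73/2,38] leaf, test {P4@t=73/2, P14(miss)}
  N11 x:[36,89/2] y:[27,37] z:[87/2,54] -> miss, prune

Visited [0, 2, 7, 10, 11]. Tests: 5 box, 1 leaf. Nearest: P4.

== RESULT ==
5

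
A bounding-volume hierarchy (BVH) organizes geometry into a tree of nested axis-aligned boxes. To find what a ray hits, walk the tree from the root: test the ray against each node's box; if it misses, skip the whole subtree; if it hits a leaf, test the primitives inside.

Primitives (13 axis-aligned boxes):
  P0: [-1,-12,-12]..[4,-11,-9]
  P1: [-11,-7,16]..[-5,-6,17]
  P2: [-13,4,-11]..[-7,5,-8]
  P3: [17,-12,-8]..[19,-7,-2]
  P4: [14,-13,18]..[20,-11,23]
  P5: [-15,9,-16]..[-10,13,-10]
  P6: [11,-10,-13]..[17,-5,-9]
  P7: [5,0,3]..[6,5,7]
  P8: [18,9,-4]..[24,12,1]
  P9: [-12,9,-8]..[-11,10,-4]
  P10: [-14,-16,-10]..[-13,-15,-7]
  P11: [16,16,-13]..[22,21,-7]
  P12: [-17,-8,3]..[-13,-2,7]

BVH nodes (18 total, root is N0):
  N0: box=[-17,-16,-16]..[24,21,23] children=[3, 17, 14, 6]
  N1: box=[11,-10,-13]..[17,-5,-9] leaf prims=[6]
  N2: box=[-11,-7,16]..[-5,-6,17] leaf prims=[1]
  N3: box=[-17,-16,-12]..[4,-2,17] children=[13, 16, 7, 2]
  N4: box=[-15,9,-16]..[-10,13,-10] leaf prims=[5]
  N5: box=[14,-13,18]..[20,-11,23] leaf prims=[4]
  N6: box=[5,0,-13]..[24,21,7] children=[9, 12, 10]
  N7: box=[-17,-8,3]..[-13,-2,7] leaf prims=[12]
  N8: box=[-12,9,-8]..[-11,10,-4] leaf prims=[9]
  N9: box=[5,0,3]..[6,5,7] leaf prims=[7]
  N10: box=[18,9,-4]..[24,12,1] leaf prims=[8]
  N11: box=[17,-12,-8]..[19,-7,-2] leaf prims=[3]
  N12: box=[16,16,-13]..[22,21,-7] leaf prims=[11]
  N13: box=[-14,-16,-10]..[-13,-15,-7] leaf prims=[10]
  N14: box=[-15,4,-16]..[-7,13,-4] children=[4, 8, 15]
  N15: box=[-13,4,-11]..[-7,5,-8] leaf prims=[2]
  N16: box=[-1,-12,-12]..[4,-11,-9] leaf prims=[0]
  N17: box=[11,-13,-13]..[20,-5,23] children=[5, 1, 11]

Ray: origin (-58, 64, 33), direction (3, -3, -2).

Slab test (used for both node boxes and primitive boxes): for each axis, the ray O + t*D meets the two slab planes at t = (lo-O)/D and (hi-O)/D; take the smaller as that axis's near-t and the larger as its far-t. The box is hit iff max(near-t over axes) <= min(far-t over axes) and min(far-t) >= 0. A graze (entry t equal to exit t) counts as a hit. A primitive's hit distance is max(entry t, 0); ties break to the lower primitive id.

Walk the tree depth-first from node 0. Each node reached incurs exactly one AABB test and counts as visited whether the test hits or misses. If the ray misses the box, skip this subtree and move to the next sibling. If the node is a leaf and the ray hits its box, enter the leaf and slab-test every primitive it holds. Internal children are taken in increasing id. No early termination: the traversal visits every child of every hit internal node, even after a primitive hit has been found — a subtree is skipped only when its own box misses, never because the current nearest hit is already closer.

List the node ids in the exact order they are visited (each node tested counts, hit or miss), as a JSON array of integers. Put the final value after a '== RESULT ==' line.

Traverse from the root:
N0 x:[41/3,82/3] y:[43/3,80/3] z:[5,49/2] -> hit [43/3,49/2], descend [3, 6, 14, 17]
  N3 x:[41/3,62/3] y:[22,80/3] z:[8,45/2] -> miss, prune
  N6 x:[21,82/3] y:[43/3,64/3] z:[13,23] -> hit [21,64/3], descend [9, 10, 12]
    N9 x:[21,64/3] y:[59/3,64/3] z:[13,15] -> miss, prune
    N10 x:[76/3,82/3] y:[52/3,55/3] z:[16,37/2] -> miss, prune
    N12 x:[74/3,80/3] y:[43/3,16] z:[20,23] -> miss, prune
  N14 x:[43/3,17] y:[17,20] z:[37/2,49/2] -> miss, prune
  N17 x:[23,26] y:[23,77/3] z:[5,23] -> hit [23,23], descend [1, 5, 11]
    N1 x:[23,25] y:[23,74/3] z:[21,23] -> hit [23,23] leaf, test {P6@t=23}
    N5 x:[24,26] y:[25,77/3] z:[5,15/2] -> miss, prune
    N11 x:[25,77/3] y:[71/3,76/3] z:[35/2,41/2] -> miss, prune

order=[0, 3, 6, 9, 10, 12, 14, 17, 1, 5, 11]  |boxes|=11  |leaves|=1  hit=P6

== RESULT ==
[0, 3, 6, 9, 10, 12, 14, 17, 1, 5, 11]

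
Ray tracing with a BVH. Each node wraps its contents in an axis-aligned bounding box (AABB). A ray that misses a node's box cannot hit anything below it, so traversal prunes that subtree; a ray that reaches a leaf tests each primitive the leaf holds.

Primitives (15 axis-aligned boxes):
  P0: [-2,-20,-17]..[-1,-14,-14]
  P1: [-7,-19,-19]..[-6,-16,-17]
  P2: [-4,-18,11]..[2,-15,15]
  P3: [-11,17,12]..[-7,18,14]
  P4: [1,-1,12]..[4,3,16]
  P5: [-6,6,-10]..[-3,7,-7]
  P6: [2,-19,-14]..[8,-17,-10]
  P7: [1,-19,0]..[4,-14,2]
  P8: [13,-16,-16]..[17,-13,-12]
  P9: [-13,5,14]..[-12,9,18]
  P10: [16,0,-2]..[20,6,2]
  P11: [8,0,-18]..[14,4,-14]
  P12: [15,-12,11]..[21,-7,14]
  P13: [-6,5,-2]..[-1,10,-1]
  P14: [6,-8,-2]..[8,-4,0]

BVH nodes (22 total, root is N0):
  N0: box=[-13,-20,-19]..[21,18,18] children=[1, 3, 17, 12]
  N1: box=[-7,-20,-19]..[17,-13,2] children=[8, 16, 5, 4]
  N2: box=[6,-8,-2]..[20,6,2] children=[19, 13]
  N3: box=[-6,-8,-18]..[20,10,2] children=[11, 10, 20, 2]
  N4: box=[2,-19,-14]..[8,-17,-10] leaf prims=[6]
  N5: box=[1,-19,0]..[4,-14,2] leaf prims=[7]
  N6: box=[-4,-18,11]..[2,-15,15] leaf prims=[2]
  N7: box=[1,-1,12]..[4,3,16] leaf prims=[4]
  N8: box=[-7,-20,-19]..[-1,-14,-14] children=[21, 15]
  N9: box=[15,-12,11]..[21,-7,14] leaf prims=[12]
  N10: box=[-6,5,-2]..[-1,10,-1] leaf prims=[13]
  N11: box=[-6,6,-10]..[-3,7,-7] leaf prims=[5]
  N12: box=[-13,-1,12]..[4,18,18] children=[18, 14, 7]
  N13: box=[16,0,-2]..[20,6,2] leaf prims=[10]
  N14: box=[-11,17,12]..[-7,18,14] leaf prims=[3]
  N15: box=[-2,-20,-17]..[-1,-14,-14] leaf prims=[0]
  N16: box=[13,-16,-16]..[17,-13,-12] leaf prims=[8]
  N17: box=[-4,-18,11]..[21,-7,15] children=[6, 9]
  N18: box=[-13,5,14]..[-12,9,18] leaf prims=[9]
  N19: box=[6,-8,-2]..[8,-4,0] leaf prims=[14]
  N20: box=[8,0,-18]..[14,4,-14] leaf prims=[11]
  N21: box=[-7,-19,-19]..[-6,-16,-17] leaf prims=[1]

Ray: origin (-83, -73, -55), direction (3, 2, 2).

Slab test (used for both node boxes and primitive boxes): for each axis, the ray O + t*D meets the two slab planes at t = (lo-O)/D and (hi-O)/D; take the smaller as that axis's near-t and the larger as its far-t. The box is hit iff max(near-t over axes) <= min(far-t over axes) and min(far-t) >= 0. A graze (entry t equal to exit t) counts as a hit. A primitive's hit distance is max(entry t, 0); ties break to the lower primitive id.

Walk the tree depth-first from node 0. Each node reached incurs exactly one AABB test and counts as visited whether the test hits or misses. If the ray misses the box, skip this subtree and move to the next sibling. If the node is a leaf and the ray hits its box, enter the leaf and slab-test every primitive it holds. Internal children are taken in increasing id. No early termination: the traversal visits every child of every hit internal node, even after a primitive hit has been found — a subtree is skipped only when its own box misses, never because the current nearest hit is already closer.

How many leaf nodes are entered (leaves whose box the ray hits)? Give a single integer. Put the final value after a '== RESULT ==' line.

Traverse from the root:
N0 x:[70/3,104/3] y:[53/2,91/2] z:[18,73/2] -> hit [53/2,104/3], descend [1, 3, 12, 17]
  N1 x:[76/3,100/3] y:[53/2,30] z:[18,57/2] -> hit [53/2,57/2], descend [4, 5, 8, 16]
    N4 x:[85/3,91/3] y:[27,28] z:[41/2,45/2] -> miss, prune
    N5 x:[28,29] y:[27,59/2] z:[55/2,57/2] -> hit [28,57/2] leaf, test {P7@t=28}
    N8 x:[76/3,82/3] y:[53/2,59/2] z:[18,41/2] -> miss, prune
    N16 x:[32,100/3] y:[57/2,30] z:[39/2,43/2] -> miss, prune
  N3 x:[77/3,103/3] y:[65/2,83/2] z:[37/2,57/2] -> miss, prune
  N12 x:[70/3,29] y:[36,91/2] z:[67/2,73/2] -> miss, prune
  N17 x:[79/3,104/3] y:[55/2,33] z:[33,35] -> hit [33,33], descend [6, 9]
    N6 x:[79/3,85/3] y:[55/2,29] z:[33,35] -> miss, prune
    N9 x:[98/3,104/3] y:[61/2,33] z:[33,69/2] -> hit [33,33] leaf, test {P12@t=33}

Summary -> nodes [0, 1, 4, 5, 8, 16, 3, 12, 17, 6, 9]; box-tests=11; leaf-entries=2; first=P7

== RESULT ==
2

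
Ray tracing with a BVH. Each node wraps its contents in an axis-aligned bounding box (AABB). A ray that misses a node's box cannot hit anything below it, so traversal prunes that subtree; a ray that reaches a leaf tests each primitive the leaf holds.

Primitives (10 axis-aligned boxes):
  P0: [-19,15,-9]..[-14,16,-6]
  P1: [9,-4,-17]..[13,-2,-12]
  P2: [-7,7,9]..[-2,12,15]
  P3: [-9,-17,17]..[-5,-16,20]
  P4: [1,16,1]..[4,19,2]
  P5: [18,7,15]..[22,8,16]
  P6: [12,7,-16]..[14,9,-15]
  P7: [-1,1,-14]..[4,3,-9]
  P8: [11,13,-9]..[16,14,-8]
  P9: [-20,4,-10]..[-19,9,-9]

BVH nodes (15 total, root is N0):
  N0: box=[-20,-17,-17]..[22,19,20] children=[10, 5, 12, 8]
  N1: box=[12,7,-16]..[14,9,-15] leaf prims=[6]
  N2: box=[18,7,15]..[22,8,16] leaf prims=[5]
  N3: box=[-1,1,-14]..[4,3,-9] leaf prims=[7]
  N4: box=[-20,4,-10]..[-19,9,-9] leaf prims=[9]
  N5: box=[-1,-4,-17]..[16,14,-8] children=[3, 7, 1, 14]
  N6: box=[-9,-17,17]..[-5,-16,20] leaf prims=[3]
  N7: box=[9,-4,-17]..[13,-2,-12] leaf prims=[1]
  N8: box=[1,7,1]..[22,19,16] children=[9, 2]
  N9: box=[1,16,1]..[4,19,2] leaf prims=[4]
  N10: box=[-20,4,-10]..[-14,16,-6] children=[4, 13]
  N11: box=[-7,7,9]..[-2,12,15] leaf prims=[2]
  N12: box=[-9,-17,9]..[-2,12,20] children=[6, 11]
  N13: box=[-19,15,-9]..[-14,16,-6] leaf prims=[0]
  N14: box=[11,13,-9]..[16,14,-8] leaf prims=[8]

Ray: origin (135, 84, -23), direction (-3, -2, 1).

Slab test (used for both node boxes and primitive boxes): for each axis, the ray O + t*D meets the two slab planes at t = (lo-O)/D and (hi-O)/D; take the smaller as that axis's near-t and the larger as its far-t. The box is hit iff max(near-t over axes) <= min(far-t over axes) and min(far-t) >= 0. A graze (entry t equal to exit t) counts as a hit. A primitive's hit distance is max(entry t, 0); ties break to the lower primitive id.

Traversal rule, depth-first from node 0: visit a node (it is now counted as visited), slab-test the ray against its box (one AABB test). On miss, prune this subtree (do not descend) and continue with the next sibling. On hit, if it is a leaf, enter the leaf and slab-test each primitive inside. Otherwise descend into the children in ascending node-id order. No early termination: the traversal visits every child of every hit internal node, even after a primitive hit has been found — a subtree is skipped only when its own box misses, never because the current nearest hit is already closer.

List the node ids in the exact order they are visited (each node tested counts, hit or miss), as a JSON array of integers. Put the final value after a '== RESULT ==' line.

Traverse from the root:
N0 x:[113/3,155/3] y:[65/2,101/2] z:[6,43] -> hit [113/3,43], descend [5, 8, 10, 12]
  N5 x:[119/3,136/3] y:[35,44] z:[6,15] -> miss, prune
  N8 x:[113/3,134/3] y:[65/2,77/2] z:[24,39] -> hit [113/3,77/2], descend [2, 9]
    N2 x:[113/3,39] y:[38,77/2] z:[38,39] -> hit [38,77/2] leaf, test {P5@t=38}
    N9 x:[131/3,134/3] y:[65/2,34] z:[24,25] -> miss, prune
  N10 x:[149/3,155/3] y:[34,40] z:[13,17] -> miss, prune
  N12 x:[137/3,48] y:[36,101/2] z:[32,43] -> miss, prune

Summary -> nodes [0, 5, 8, 2, 9, 10, 12]; box-tests=7; leaf-entries=1; first=P5

== RESULT ==
[0, 5, 8, 2, 9, 10, 12]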